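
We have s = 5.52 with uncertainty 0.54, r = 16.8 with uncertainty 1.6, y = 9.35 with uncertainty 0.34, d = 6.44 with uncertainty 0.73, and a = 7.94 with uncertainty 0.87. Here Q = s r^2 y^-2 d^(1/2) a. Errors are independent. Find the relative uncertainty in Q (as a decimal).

0.258

For a monomial Q ∝ s, r^2, y^-2, d^(1/2), a, fractional errors add in quadrature:
  (1·δs/s)² = (1×0.0978)² = 0.00957;  (2·δr/r)² = (2×0.0952)² = 0.0363;  (-2·δy/y)² = (-2×0.0364)² = 0.00529;  (½·δd/d)² = (0.5×0.113)² = 0.00321;  (1·δa/a)² = (1×0.110)² = 0.0120
δQ/Q = √(0.0664) = 0.258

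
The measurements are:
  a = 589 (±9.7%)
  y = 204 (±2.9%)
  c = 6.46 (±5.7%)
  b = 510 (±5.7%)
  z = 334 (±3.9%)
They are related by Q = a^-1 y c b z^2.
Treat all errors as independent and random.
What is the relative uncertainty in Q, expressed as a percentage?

Each factor contributes (exponent × relative error)² to (δQ/Q)²:
  (-1·δa/a)² = (-1×0.0970)² = 0.00941;  (1·δy/y)² = (1×0.0290)² = 0.000841;  (1·δc/c)² = (1×0.0570)² = 0.00325;  (1·δb/b)² = (1×0.0570)² = 0.00325;  (2·δz/z)² = (2×0.0390)² = 0.00608
δQ/Q = √(0.0228) = 0.151

15.1%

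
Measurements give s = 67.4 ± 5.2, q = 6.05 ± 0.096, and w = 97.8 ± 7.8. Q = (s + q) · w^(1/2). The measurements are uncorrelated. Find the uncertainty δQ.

59.0

Let u = s + q = 73.5. δu = √(δs² + δq²) = √(27.0 + 0.00922) = 5.20, so δu/u = 0.0708.
Q is then a monomial in u, w:
δQ/Q = √((δu/u)² + (½·δw/w)²) = √(0.00501 + 0.00159) = 0.0813
Q = 726, so δQ = 0.0813 × 726 = 59.0.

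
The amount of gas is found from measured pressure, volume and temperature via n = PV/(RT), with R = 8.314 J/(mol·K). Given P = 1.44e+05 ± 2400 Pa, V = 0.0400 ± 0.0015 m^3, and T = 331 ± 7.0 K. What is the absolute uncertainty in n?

Products/powers → add relative errors in quadrature, weighted by exponent:
  (1·δP/P)² = (1×0.0167)² = 0.000278;  (1·δV/V)² = (1×0.0375)² = 0.00141;  (-1·δT/T)² = (-1×0.0211)² = 0.000447
δn/n = √(0.00213) = 0.0462
n = 2.09 mol, so δn = 0.0462 × 2.09 = 0.0966 mol.

0.0966 mol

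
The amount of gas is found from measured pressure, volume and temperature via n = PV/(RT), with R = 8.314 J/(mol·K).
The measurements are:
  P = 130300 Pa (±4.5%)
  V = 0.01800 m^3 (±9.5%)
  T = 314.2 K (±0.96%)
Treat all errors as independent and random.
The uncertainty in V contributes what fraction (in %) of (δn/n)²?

81.0%

(δn/n)² = (1·δP/P)² + (1·δV/V)² + (-1·δT/T)²
  P term: (1×0.0450)² = 0.00202
  V term: (1×0.0950)² = 0.00903
  T term: (-1×0.00960)² = 9.22e-05
Total = 0.0111. Share from V = 0.00903/0.0111 = 0.810.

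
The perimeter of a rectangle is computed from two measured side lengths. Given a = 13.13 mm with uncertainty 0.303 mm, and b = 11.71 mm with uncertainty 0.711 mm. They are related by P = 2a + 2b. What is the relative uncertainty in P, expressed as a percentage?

P is a linear combination, so absolute uncertainties add in quadrature:
  (2·δa)² = 0.367;  (2·δb)² = 2.02
δP = √(2.39) = 1.55 mm
P = 49.68 mm, so δP/P = 1.55/49.68 = 0.0311.

3.11%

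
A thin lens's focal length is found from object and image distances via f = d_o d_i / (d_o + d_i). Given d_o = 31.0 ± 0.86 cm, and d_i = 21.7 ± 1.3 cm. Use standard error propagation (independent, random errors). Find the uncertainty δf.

0.473 cm

∂f/∂d_o = (d_i/(d_o+d_i))² = 0.170;  ∂f/∂d_i = (d_o/(d_o+d_i))² = 0.346
δf = √((∂f/∂d_o · δd_o)² + (∂f/∂d_i · δd_i)²) = √(0.0213 + 0.202) = 0.473 cm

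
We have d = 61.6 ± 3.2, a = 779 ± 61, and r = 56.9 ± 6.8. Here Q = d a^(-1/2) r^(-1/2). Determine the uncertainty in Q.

Each factor contributes (exponent × relative error)² to (δQ/Q)²:
  (1·δd/d)² = (1×0.0519)² = 0.00270;  (−½·δa/a)² = (-0.5×0.0783)² = 0.00153;  (−½·δr/r)² = (-0.5×0.120)² = 0.00357
δQ/Q = √(0.00780) = 0.0883
Q = 0.293, so δQ = 0.0883 × 0.293 = 0.0258.

0.0258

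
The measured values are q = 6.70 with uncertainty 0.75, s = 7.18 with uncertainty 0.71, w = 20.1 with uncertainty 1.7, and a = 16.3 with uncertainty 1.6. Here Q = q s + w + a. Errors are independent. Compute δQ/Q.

Let p = q·s = 48.1. δp/p = √((1·δq/q)² + (1·δs/s)²) = √(0.0125 + 0.00978) = 0.149, so δp = 7.19.
Q = p + w + a: δQ = √(δp² + δw² + δa²) = √(51.6 + 2.89 + 2.56) = 7.55
Q = 84.5, so δQ/Q = 7.55/84.5 = 0.0894.

0.0894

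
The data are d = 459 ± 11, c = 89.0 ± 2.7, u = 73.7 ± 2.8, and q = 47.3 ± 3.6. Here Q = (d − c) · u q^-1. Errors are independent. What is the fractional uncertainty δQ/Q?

Let w = d − c = 370. δw = √(δd² + δc²) = √(121 + 7.29) = 11.3, so δw/w = 0.0306.
Q is then a monomial in w, u, q:
δQ/Q = √((δw/w)² + (1·δu/u)² + (-1·δq/q)²) = √(0.000937 + 0.00144 + 0.00579) = 0.0904

0.0904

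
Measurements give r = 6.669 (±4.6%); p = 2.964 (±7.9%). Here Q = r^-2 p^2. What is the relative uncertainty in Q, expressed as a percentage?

18.3%

Each factor contributes (exponent × relative error)² to (δQ/Q)²:
  (-2·δr/r)² = (-2×0.0460)² = 0.00846;  (2·δp/p)² = (2×0.0790)² = 0.0250
δQ/Q = √(0.0334) = 0.183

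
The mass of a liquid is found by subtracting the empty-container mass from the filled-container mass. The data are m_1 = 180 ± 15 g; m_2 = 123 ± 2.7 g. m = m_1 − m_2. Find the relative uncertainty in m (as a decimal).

0.267

Each term contributes (cᵢ δxᵢ)² to (δm)²:
  (δm_1)² = 225;  (δm_2)² = 7.29
δm = √(232) = 15.2 g
m = 57.0 g, so δm/m = 15.2/57.0 = 0.267.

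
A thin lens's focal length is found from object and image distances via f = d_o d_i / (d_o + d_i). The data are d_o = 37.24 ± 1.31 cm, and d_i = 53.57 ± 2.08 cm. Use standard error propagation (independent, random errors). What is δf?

0.575 cm

∂f/∂d_o = (d_i/(d_o+d_i))² = 0.348;  ∂f/∂d_i = (d_o/(d_o+d_i))² = 0.168
δf = √((∂f/∂d_o · δd_o)² + (∂f/∂d_i · δd_i)²) = √(0.208 + 0.122) = 0.575 cm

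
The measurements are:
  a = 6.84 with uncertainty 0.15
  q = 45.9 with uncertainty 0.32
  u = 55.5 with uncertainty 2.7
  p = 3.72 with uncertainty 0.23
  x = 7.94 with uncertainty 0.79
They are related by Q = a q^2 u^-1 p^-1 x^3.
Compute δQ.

10800

Products/powers → add relative errors in quadrature, weighted by exponent:
  (1·δa/a)² = (1×0.0219)² = 0.000481;  (2·δq/q)² = (2×0.00697)² = 0.000194;  (-1·δu/u)² = (-1×0.0486)² = 0.00237;  (-1·δp/p)² = (-1×0.0618)² = 0.00382;  (3·δx/x)² = (3×0.0995)² = 0.0891
δQ/Q = √(0.0960) = 0.310
Q = 34900, so δQ = 0.310 × 34900 = 10800.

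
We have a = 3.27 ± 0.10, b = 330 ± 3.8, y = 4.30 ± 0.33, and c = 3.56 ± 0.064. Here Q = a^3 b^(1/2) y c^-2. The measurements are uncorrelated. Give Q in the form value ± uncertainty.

Q is a product of powers, so relative uncertainties combine in quadrature:
  (3·δa/a)² = (3×0.0306)² = 0.00842;  (½·δb/b)² = (0.5×0.0115)² = 3.31e-05;  (1·δy/y)² = (1×0.0767)² = 0.00589;  (-2·δc/c)² = (-2×0.0180)² = 0.00129
δQ/Q = √(0.0156) = 0.125
Q = 216, so δQ = 0.125 × 216 = 26.9.

216 ± 26.9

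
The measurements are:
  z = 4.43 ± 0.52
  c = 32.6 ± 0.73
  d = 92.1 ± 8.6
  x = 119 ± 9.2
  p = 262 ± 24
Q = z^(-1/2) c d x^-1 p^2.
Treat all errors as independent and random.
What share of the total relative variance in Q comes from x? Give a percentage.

11.4%

(δQ/Q)² = (−½·δz/z)² + (1·δc/c)² + (1·δd/d)² + (-1·δx/x)² + (2·δp/p)²
  z term: (-0.5×0.117)² = 0.00344
  c term: (1×0.0224)² = 0.000501
  d term: (1×0.0934)² = 0.00872
  x term: (-1×0.0773)² = 0.00598
  p term: (2×0.0916)² = 0.0336
Total = 0.0522. Share from x = 0.00598/0.0522 = 0.114.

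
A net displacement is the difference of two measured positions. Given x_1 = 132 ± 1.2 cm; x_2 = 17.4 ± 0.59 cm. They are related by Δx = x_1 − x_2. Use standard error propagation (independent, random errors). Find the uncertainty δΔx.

1.34 cm

For a sum/difference, combine absolute errors in quadrature:
  (δx_1)² = 1.44;  (δx_2)² = 0.348
δΔx = √(1.79) = 1.34 cm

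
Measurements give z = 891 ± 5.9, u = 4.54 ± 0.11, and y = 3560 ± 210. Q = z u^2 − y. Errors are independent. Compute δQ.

922

Let p = z·u^2 = 18400. δp/p = √((1·δz/z)² + (2·δu/u)²) = √(4.38e-05 + 0.00235) = 0.0489, so δp = 898.
Q = p − y: δQ = √(δp² + δy²) = √(8.07e+05 + 44100) = 922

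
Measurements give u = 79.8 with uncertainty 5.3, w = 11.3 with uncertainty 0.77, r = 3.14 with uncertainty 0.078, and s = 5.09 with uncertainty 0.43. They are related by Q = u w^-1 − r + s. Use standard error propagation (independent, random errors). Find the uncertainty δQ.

Let p = u·w^-1 = 7.06. δp/p = √((1·δu/u)² + (-1·δw/w)²) = √(0.00441 + 0.00464) = 0.0952, so δp = 0.672.
Q = p − r + s: δQ = √(δp² + δr² + δs²) = √(0.452 + 0.00608 + 0.185) = 0.802

0.802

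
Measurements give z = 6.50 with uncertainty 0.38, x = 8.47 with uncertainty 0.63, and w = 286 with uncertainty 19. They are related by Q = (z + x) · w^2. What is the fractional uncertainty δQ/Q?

Let u = z + x = 15.0. δu = √(δz² + δx²) = √(0.144 + 0.397) = 0.736, so δu/u = 0.0491.
Q is then a monomial in u, w:
δQ/Q = √((δu/u)² + (2·δw/w)²) = √(0.00242 + 0.0177) = 0.142

0.142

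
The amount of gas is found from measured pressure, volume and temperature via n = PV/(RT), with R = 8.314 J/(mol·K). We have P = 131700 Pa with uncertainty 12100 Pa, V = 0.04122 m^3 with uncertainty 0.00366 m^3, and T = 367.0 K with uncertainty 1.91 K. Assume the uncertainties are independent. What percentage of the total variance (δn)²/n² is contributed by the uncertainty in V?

(δn/n)² = (1·δP/P)² + (1·δV/V)² + (-1·δT/T)²
  P term: (1×0.0919)² = 0.00844
  V term: (1×0.0888)² = 0.00788
  T term: (-1×0.00520)² = 2.71e-05
Total = 0.0164. Share from V = 0.00788/0.0164 = 0.482.

48.2%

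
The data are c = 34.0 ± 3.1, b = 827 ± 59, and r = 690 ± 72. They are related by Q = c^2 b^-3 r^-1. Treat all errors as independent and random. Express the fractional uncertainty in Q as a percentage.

For a monomial Q ∝ c^2, b^-3, r^-1, fractional errors add in quadrature:
  (2·δc/c)² = (2×0.0912)² = 0.0333;  (-3·δb/b)² = (-3×0.0713)² = 0.0458;  (-1·δr/r)² = (-1×0.104)² = 0.0109
δQ/Q = √(0.0899) = 0.300

30.0%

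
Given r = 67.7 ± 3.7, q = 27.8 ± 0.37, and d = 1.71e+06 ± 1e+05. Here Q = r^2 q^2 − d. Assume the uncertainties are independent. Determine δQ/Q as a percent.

Let p = r^2·q^2 = 3.54e+06. δp/p = √((2·δr/r)² + (2·δq/q)²) = √(0.0119 + 0.000709) = 0.113, so δp = 3.98e+05.
Q = p − d: δQ = √(δp² + δd²) = √(1.59e+11 + 1e+10) = 4.11e+05
Q = 1.83e+06, so δQ/Q = 4.11e+05/1.83e+06 = 0.224.

22.4%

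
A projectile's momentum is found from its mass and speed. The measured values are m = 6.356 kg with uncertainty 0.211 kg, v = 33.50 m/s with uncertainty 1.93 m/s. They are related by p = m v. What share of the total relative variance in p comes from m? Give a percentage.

(δp/p)² = (1·δm/m)² + (1·δv/v)²
  m term: (1×0.0332)² = 0.00110
  v term: (1×0.0576)² = 0.00332
Total = 0.00442. Share from m = 0.00110/0.00442 = 0.249.

24.9%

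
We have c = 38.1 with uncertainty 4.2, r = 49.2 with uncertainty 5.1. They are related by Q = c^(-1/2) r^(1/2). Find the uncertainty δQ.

For a monomial Q ∝ c^(-1/2), r^(1/2), fractional errors add in quadrature:
  (−½·δc/c)² = (-0.5×0.110)² = 0.00304;  (½·δr/r)² = (0.5×0.104)² = 0.00269
δQ/Q = √(0.00572) = 0.0757
Q = 1.14, so δQ = 0.0757 × 1.14 = 0.0860.

0.0860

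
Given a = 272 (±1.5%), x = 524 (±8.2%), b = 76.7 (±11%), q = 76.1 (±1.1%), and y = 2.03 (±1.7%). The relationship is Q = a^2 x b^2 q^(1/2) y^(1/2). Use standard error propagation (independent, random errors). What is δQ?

6.72e+11

For a monomial Q ∝ a^2, x, b^2, q^(1/2), y^(1/2), fractional errors add in quadrature:
  (2·δa/a)² = (2×0.0150)² = 0.000900;  (1·δx/x)² = (1×0.0820)² = 0.00672;  (2·δb/b)² = (2×0.110)² = 0.0484;  (½·δq/q)² = (0.5×0.0110)² = 3.03e-05;  (½·δy/y)² = (0.5×0.0170)² = 7.23e-05
δQ/Q = √(0.0561) = 0.237
Q = 2.83e+12, so δQ = 0.237 × 2.83e+12 = 6.72e+11.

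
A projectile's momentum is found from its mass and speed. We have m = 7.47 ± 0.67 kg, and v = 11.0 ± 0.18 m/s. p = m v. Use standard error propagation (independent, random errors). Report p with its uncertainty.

For a monomial p ∝ m, v, fractional errors add in quadrature:
  (1·δm/m)² = (1×0.0897)² = 0.00804;  (1·δv/v)² = (1×0.0164)² = 0.000268
δp/p = √(0.00831) = 0.0912
p = 82.2 kg·m/s, so δp = 0.0912 × 82.2 = 7.49 kg·m/s.

82.2 ± 7.49 kg·m/s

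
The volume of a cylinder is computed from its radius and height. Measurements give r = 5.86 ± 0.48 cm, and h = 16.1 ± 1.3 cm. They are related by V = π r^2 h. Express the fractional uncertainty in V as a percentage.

For a monomial V ∝ r^2, h, fractional errors add in quadrature:
  (2·δr/r)² = (2×0.0819)² = 0.0268;  (1·δh/h)² = (1×0.0807)² = 0.00652
δV/V = √(0.0334) = 0.183

18.3%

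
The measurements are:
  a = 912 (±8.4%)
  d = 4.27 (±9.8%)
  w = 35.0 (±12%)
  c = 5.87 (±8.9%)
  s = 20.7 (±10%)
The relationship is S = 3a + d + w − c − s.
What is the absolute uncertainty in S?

Absolute uncertainties add in quadrature for a linear combination:
  (3·δa)² = 52800;  (δd)² = 0.175;  (δw)² = 17.6;  (δc)² = 0.273;  (δs)² = 4.28
δS = √(52800) = 230

230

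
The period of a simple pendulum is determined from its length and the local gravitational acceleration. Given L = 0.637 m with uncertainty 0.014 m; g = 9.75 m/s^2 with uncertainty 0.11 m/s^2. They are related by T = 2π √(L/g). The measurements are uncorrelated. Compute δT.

0.0198 s

Since T is a product/quotient, work with relative uncertainties:
  (½·δL/L)² = (0.5×0.0220)² = 0.000121;  (−½·δg/g)² = (-0.5×0.0113)² = 3.18e-05
δT/T = √(0.000153) = 0.0124
T = 1.61 s, so δT = 0.0124 × 1.61 = 0.0198 s.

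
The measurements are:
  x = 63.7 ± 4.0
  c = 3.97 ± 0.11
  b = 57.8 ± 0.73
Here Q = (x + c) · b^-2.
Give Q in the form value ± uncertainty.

Let u = x + c = 67.7. δu = √(δx² + δc²) = √(16.0 + 0.0121) = 4.00, so δu/u = 0.0591.
Q is then a monomial in u, b:
δQ/Q = √((δu/u)² + (-2·δb/b)²) = √(0.00350 + 0.000638) = 0.0643
Q = 0.0203, so δQ = 0.0643 × 0.0203 = 0.00130.

0.0203 ± 0.00130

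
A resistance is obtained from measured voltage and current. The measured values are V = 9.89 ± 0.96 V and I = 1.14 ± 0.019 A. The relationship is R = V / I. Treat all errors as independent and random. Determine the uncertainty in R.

0.854 Ω

For a monomial R ∝ V, I^-1, fractional errors add in quadrature:
  (1·δV/V)² = (1×0.0971)² = 0.00942;  (-1·δI/I)² = (-1×0.0167)² = 0.000278
δR/R = √(0.00970) = 0.0985
R = 8.68 Ω, so δR = 0.0985 × 8.68 = 0.854 Ω.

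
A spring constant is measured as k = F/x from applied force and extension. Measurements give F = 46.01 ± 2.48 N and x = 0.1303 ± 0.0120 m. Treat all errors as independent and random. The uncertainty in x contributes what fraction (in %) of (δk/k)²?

74.5%

(δk/k)² = (1·δF/F)² + (-1·δx/x)²
  F term: (1×0.0539)² = 0.00291
  x term: (-1×0.0921)² = 0.00848
Total = 0.0114. Share from x = 0.00848/0.0114 = 0.745.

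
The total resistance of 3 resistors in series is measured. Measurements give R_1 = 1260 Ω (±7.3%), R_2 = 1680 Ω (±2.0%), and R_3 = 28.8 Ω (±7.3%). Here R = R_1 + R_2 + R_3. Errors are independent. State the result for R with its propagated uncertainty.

Sums and differences: (δR)² = Σ (cᵢ δxᵢ)².
  (δR_1)² = 8460;  (δR_2)² = 1130;  (δR_3)² = 4.42
δR = √(9590) = 97.9 Ω
R = 2970 Ω.

2970 ± 97.9 Ω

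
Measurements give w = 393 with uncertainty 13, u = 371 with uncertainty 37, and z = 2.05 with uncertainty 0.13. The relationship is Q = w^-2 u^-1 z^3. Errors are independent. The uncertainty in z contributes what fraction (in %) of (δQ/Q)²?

71.6%

(δQ/Q)² = (-2·δw/w)² + (-1·δu/u)² + (3·δz/z)²
  w term: (-2×0.0331)² = 0.00438
  u term: (-1×0.0997)² = 0.00995
  z term: (3×0.0634)² = 0.0362
Total = 0.0505. Share from z = 0.0362/0.0505 = 0.716.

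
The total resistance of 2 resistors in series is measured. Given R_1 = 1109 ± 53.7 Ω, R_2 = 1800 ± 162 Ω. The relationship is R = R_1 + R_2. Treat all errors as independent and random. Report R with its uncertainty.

Absolute uncertainties add in quadrature for a linear combination:
  (δR_1)² = 2880;  (δR_2)² = 26200
δR = √(29100) = 171 Ω
R = 2909 Ω.

2909 ± 171 Ω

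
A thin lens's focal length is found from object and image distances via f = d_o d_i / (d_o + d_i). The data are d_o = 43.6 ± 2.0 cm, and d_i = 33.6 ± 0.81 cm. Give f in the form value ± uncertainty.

∂f/∂d_o = (d_i/(d_o+d_i))² = 0.189;  ∂f/∂d_i = (d_o/(d_o+d_i))² = 0.319
δf = √((∂f/∂d_o · δd_o)² + (∂f/∂d_i · δd_i)²) = √(0.144 + 0.0667) = 0.459 cm
f = 19.0 cm.

19.0 ± 0.459 cm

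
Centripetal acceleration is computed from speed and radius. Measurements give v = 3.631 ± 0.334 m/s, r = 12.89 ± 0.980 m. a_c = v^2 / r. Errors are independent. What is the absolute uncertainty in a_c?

0.204 m/s^2

Products/powers → add relative errors in quadrature, weighted by exponent:
  (2·δv/v)² = (2×0.0920)² = 0.0338;  (-1·δr/r)² = (-1×0.0760)² = 0.00578
δa_c/a_c = √(0.0396) = 0.199
a_c = 1.023 m/s^2, so δa_c = 0.199 × 1.023 = 0.204 m/s^2.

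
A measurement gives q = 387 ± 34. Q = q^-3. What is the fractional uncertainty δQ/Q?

0.264

Q ∝ q^-3, so δQ/Q = |-3| · δq/q = 3 × 0.0879 = 0.264.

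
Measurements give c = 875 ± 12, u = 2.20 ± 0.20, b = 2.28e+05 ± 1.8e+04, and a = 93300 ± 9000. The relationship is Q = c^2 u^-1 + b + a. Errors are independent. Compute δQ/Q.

0.0578

Let p = c^2·u^-1 = 3.48e+05. δp/p = √((2·δc/c)² + (-1·δu/u)²) = √(0.000752 + 0.00826) = 0.0950, so δp = 33000.
Q = p + b + a: δQ = √(δp² + δb² + δa²) = √(1.09e+09 + 3.24e+08 + 8.1e+07) = 38700
Q = 6.69e+05, so δQ/Q = 38700/6.69e+05 = 0.0578.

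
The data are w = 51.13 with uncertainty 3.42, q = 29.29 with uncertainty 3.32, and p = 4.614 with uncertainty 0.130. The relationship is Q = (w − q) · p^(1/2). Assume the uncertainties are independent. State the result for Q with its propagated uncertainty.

Let u = w − q = 21.84. δu = √(δw² + δq²) = √(11.7 + 11.0) = 4.77, so δu/u = 0.218.
Q is then a monomial in u, p:
δQ/Q = √((δu/u)² + (½·δp/p)²) = √(0.0476 + 0.000198) = 0.219
Q = 46.91, so δQ = 0.219 × 46.91 = 10.3.

46.91 ± 10.3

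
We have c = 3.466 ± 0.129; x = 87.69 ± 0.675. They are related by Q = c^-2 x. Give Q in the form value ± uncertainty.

Since Q is a product/quotient, work with relative uncertainties:
  (-2·δc/c)² = (-2×0.0372)² = 0.00554;  (1·δx/x)² = (1×0.00770)² = 5.93e-05
δQ/Q = √(0.00560) = 0.0748
Q = 7.299, so δQ = 0.0748 × 7.299 = 0.546.

7.299 ± 0.546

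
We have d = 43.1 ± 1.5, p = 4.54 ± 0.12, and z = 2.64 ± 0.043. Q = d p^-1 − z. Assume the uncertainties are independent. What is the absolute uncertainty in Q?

0.417

Let w = d·p^-1 = 9.49. δw/w = √((1·δd/d)² + (-1·δp/p)²) = √(0.00121 + 0.000699) = 0.0437, so δw = 0.415.
Q = w − z: δQ = √(δw² + δz²) = √(0.172 + 0.00185) = 0.417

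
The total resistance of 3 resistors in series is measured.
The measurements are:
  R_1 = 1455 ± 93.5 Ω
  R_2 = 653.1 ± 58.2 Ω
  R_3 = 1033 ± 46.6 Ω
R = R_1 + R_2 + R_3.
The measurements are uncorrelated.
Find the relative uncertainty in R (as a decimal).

Absolute uncertainties add in quadrature for a linear combination:
  (δR_1)² = 8740;  (δR_2)² = 3390;  (δR_3)² = 2170
δR = √(14300) = 120 Ω
R = 3141 Ω, so δR/R = 120/3141 = 0.0381.

0.0381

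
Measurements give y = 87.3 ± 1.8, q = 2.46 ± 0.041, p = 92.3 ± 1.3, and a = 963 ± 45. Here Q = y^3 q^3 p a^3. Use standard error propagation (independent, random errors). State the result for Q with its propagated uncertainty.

(8.16 ± 1.32) × 10^17

Q is a product of powers, so relative uncertainties combine in quadrature:
  (3·δy/y)² = (3×0.0206)² = 0.00383;  (3·δq/q)² = (3×0.0167)² = 0.00250;  (1·δp/p)² = (1×0.0141)² = 0.000198;  (3·δa/a)² = (3×0.0467)² = 0.0197
δQ/Q = √(0.0262) = 0.162
Q = 8.16e+17, so δQ = 0.162 × 8.16e+17 = 1.32e+17.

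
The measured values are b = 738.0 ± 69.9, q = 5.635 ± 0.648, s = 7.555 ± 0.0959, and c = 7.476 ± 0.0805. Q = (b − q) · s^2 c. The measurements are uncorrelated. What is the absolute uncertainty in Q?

Let u = b − q = 732.4. δu = √(δb² + δq²) = √(4890 + 0.420) = 69.9, so δu/u = 0.0954.
Q is then a monomial in u, s, c:
δQ/Q = √((δu/u)² + (2·δs/s)² + (1·δc/c)²) = √(0.00911 + 0.000645 + 0.000116) = 0.0994
Q = 312500, so δQ = 0.0994 × 312500 = 31000.

31000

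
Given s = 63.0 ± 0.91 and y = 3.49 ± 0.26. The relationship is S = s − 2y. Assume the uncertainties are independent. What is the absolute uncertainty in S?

Absolute uncertainties add in quadrature for a linear combination:
  (δs)² = 0.828;  (2·δy)² = 0.270
δS = √(1.10) = 1.05

1.05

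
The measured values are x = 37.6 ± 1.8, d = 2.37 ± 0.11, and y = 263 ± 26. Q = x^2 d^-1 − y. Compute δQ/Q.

Let p = x^2·d^-1 = 597. δp/p = √((2·δx/x)² + (-1·δd/d)²) = √(0.00917 + 0.00215) = 0.106, so δp = 63.5.
Q = p − y: δQ = √(δp² + δy²) = √(4030 + 676) = 68.6
Q = 334, so δQ/Q = 68.6/334 = 0.206.

0.206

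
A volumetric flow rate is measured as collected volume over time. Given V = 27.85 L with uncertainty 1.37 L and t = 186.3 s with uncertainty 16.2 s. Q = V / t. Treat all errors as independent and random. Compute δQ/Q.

For a monomial Q ∝ V, t^-1, fractional errors add in quadrature:
  (1·δV/V)² = (1×0.0492)² = 0.00242;  (-1·δt/t)² = (-1×0.0870)² = 0.00756
δQ/Q = √(0.00998) = 0.0999

0.0999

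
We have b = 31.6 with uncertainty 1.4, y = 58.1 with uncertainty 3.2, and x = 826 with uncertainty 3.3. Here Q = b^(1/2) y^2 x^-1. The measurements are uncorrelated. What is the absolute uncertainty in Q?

Each factor contributes (exponent × relative error)² to (δQ/Q)²:
  (½·δb/b)² = (0.5×0.0443)² = 0.000491;  (2·δy/y)² = (2×0.0551)² = 0.0121;  (-1·δx/x)² = (-1×0.00400)² = 1.6e-05
δQ/Q = √(0.0126) = 0.112
Q = 23.0, so δQ = 0.112 × 23.0 = 2.58.

2.58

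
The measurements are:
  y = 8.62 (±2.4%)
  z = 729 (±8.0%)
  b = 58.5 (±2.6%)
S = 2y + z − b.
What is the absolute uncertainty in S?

58.3

Absolute uncertainties add in quadrature for a linear combination:
  (2·δy)² = 0.171;  (δz)² = 3400;  (δb)² = 2.31
δS = √(3400) = 58.3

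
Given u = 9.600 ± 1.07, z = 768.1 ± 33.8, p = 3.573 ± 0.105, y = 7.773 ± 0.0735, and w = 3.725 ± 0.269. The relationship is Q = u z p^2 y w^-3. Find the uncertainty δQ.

3600

Each factor contributes (exponent × relative error)² to (δQ/Q)²:
  (1·δu/u)² = (1×0.111)² = 0.0124;  (1·δz/z)² = (1×0.0440)² = 0.00194;  (2·δp/p)² = (2×0.0294)² = 0.00345;  (1·δy/y)² = (1×0.00946)² = 8.94e-05;  (-3·δw/w)² = (-3×0.0722)² = 0.0469
δQ/Q = √(0.0648) = 0.255
Q = 14160, so δQ = 0.255 × 14160 = 3600.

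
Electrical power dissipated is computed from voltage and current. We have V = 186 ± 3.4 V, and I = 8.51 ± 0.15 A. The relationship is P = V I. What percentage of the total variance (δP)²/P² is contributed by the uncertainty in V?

51.8%

(δP/P)² = (1·δV/V)² + (1·δI/I)²
  V term: (1×0.0183)² = 0.000334
  I term: (1×0.0176)² = 0.000311
Total = 0.000645. Share from V = 0.000334/0.000645 = 0.518.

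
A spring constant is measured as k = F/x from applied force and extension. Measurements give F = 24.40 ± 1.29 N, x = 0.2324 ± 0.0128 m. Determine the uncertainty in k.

8.02 N/m

k is a product of powers, so relative uncertainties combine in quadrature:
  (1·δF/F)² = (1×0.0529)² = 0.00280;  (-1·δx/x)² = (-1×0.0551)² = 0.00303
δk/k = √(0.00583) = 0.0763
k = 105.0 N/m, so δk = 0.0763 × 105.0 = 8.02 N/m.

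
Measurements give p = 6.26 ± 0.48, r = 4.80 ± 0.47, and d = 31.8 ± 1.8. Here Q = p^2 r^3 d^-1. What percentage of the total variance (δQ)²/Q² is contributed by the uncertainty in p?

20.8%

(δQ/Q)² = (2·δp/p)² + (3·δr/r)² + (-1·δd/d)²
  p term: (2×0.0767)² = 0.0235
  r term: (3×0.0979)² = 0.0863
  d term: (-1×0.0566)² = 0.00320
Total = 0.113. Share from p = 0.0235/0.113 = 0.208.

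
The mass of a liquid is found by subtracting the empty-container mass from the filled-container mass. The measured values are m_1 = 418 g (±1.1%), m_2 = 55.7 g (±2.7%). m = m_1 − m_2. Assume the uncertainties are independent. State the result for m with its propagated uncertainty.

362 ± 4.84 g

m is a linear combination, so absolute uncertainties add in quadrature:
  (δm_1)² = 21.1;  (δm_2)² = 2.26
δm = √(23.4) = 4.84 g
m = 362 g.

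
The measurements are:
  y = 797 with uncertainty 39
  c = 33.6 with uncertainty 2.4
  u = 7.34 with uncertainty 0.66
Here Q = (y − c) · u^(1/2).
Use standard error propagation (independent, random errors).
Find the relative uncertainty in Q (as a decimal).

0.0681

Let w = y − c = 763. δw = √(δy² + δc²) = √(1520 + 5.76) = 39.1, so δw/w = 0.0512.
Q is then a monomial in w, u:
δQ/Q = √((δw/w)² + (½·δu/u)²) = √(0.00262 + 0.00202) = 0.0681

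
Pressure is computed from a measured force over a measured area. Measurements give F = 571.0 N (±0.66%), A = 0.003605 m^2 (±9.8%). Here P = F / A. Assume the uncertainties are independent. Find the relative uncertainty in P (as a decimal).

Relative error in a monomial: (δP/P)² = Σ (nᵢ · δxᵢ/xᵢ)².
  (1·δF/F)² = (1×0.00660)² = 4.36e-05;  (-1·δA/A)² = (-1×0.0980)² = 0.00960
δP/P = √(0.00965) = 0.0982

0.0982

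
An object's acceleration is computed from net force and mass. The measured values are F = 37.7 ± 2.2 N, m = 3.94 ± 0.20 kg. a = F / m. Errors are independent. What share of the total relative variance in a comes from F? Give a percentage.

56.9%

(δa/a)² = (1·δF/F)² + (-1·δm/m)²
  F term: (1×0.0584)² = 0.00341
  m term: (-1×0.0508)² = 0.00258
Total = 0.00598. Share from F = 0.00341/0.00598 = 0.569.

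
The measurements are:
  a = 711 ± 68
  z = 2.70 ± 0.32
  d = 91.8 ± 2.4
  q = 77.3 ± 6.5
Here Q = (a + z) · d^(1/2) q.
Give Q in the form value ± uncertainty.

(5.29 ± 0.675) × 10^5

Let u = a + z = 714. δu = √(δa² + δz²) = √(4620 + 0.102) = 68.0, so δu/u = 0.0953.
Q is then a monomial in u, d, q:
δQ/Q = √((δu/u)² + (½·δd/d)² + (1·δq/q)²) = √(0.00908 + 0.000171 + 0.00707) = 0.128
Q = 5.29e+05, so δQ = 0.128 × 5.29e+05 = 67500.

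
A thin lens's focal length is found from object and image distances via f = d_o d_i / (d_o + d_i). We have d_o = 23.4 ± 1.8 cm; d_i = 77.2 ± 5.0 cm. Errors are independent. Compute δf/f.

∂f/∂d_o = (d_i/(d_o+d_i))² = 0.589;  ∂f/∂d_i = (d_o/(d_o+d_i))² = 0.0541
δf = √((∂f/∂d_o · δd_o)² + (∂f/∂d_i · δd_i)²) = √(1.12 + 0.0732) = 1.09 cm
f = 18.0 cm, so δf/f = 1.09/18.0 = 0.0609.

0.0609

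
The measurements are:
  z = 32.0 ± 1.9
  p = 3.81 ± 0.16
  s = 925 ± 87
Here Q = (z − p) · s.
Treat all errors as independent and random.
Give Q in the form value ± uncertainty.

26100 ± 3020

Let u = z − p = 28.2. δu = √(δz² + δp²) = √(3.61 + 0.0256) = 1.91, so δu/u = 0.0676.
Q is then a monomial in u, s:
δQ/Q = √((δu/u)² + (1·δs/s)²) = √(0.00457 + 0.00885) = 0.116
Q = 26100, so δQ = 0.116 × 26100 = 3020.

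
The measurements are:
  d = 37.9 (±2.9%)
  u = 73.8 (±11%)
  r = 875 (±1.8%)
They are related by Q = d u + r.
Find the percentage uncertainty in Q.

8.68%

Let p = d·u = 2800. δp/p = √((1·δd/d)² + (1·δu/u)²) = √(0.000841 + 0.0121) = 0.114, so δp = 318.
Q = p + r: δQ = √(δp² + δr²) = √(1.01e+05 + 248) = 319
Q = 3670, so δQ/Q = 319/3670 = 0.0868.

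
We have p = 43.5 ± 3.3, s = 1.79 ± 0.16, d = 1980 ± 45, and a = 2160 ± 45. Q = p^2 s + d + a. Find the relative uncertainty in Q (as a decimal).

0.0797

Let w = p^2·s = 3390. δw/w = √((2·δp/p)² + (1·δs/s)²) = √(0.0230 + 0.00799) = 0.176, so δw = 596.
Q = w + d + a: δQ = √(δw² + δd² + δa²) = √(3.56e+05 + 2020 + 2020) = 600
Q = 7530, so δQ/Q = 600/7530 = 0.0797.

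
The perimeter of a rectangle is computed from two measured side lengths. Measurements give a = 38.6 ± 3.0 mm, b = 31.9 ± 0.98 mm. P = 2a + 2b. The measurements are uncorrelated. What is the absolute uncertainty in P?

For a sum/difference, combine absolute errors in quadrature:
  (2·δa)² = 36.0;  (2·δb)² = 3.84
δP = √(39.8) = 6.31 mm

6.31 mm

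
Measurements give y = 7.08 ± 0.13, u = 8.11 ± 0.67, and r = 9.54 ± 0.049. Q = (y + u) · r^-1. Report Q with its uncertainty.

Let w = y + u = 15.2. δw = √(δy² + δu²) = √(0.0169 + 0.449) = 0.682, so δw/w = 0.0449.
Q is then a monomial in w, r:
δQ/Q = √((δw/w)² + (-1·δr/r)²) = √(0.00202 + 2.64e-05) = 0.0452
Q = 1.59, so δQ = 0.0452 × 1.59 = 0.0720.

1.59 ± 0.0720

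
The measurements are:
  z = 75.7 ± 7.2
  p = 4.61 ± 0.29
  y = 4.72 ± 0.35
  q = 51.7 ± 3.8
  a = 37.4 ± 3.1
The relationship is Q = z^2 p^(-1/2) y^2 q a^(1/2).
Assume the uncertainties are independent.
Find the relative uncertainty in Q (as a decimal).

0.257

Q is a product of powers, so relative uncertainties combine in quadrature:
  (2·δz/z)² = (2×0.0951)² = 0.0362;  (−½·δp/p)² = (-0.5×0.0629)² = 0.000989;  (2·δy/y)² = (2×0.0742)² = 0.0220;  (1·δq/q)² = (1×0.0735)² = 0.00540;  (½·δa/a)² = (0.5×0.0829)² = 0.00172
δQ/Q = √(0.0663) = 0.257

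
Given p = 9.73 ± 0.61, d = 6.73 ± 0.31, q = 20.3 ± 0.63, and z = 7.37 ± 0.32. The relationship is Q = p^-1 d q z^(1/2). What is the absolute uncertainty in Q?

Q is a product of powers, so relative uncertainties combine in quadrature:
  (-1·δp/p)² = (-1×0.0627)² = 0.00393;  (1·δd/d)² = (1×0.0461)² = 0.00212;  (1·δq/q)² = (1×0.0310)² = 0.000963;  (½·δz/z)² = (0.5×0.0434)² = 0.000471
δQ/Q = √(0.00749) = 0.0865
Q = 38.1, so δQ = 0.0865 × 38.1 = 3.30.

3.30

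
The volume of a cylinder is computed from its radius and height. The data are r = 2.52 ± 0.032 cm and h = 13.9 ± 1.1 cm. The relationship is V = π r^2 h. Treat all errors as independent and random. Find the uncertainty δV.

23.0 cm^3

Products/powers → add relative errors in quadrature, weighted by exponent:
  (2·δr/r)² = (2×0.0127)² = 0.000645;  (1·δh/h)² = (1×0.0791)² = 0.00626
δV/V = √(0.00691) = 0.0831
V = 277 cm^3, so δV = 0.0831 × 277 = 23.0 cm^3.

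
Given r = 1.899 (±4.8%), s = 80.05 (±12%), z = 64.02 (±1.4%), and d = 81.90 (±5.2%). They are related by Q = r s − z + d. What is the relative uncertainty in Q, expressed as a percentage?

11.8%

Let p = r·s = 152.0. δp/p = √((1·δr/r)² + (1·δs/s)²) = √(0.00230 + 0.0144) = 0.129, so δp = 19.6.
Q = p − z + d: δQ = √(δp² + δz² + δd²) = √(386 + 0.803 + 18.1) = 20.1
Q = 169.9, so δQ/Q = 20.1/169.9 = 0.118.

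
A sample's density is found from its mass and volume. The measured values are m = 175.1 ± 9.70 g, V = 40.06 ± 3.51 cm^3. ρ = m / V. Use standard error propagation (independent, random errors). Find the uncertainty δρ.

0.453 g/cm^3

For a monomial ρ ∝ m, V^-1, fractional errors add in quadrature:
  (1·δm/m)² = (1×0.0554)² = 0.00307;  (-1·δV/V)² = (-1×0.0876)² = 0.00768
δρ/ρ = √(0.0107) = 0.104
ρ = 4.371 g/cm^3, so δρ = 0.104 × 4.371 = 0.453 g/cm^3.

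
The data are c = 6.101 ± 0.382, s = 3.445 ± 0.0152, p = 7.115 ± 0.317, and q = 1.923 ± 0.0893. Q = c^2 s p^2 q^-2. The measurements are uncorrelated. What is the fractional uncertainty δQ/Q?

0.180

Since Q is a product/quotient, work with relative uncertainties:
  (2·δc/c)² = (2×0.0626)² = 0.0157;  (1·δs/s)² = (1×0.00441)² = 1.95e-05;  (2·δp/p)² = (2×0.0446)² = 0.00794;  (-2·δq/q)² = (-2×0.0464)² = 0.00863
δQ/Q = √(0.0323) = 0.180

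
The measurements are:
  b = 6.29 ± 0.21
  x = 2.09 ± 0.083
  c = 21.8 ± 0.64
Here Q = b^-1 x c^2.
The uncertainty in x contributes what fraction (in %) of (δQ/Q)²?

25.7%

(δQ/Q)² = (-1·δb/b)² + (1·δx/x)² + (2·δc/c)²
  b term: (-1×0.0334)² = 0.00111
  x term: (1×0.0397)² = 0.00158
  c term: (2×0.0294)² = 0.00345
Total = 0.00614. Share from x = 0.00158/0.00614 = 0.257.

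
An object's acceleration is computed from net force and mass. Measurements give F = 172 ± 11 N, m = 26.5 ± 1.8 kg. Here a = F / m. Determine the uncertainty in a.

0.606 m/s^2

Relative error in a monomial: (δa/a)² = Σ (nᵢ · δxᵢ/xᵢ)².
  (1·δF/F)² = (1×0.0640)² = 0.00409;  (-1·δm/m)² = (-1×0.0679)² = 0.00461
δa/a = √(0.00870) = 0.0933
a = 6.49 m/s^2, so δa = 0.0933 × 6.49 = 0.606 m/s^2.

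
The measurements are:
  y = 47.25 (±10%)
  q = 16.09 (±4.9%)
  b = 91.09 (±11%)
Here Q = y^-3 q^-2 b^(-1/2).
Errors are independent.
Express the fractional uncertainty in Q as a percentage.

Since Q is a product/quotient, work with relative uncertainties:
  (-3·δy/y)² = (-3×0.100)² = 0.0900;  (-2·δq/q)² = (-2×0.0490)² = 0.00960;  (−½·δb/b)² = (-0.5×0.110)² = 0.00302
δQ/Q = √(0.103) = 0.320

32.0%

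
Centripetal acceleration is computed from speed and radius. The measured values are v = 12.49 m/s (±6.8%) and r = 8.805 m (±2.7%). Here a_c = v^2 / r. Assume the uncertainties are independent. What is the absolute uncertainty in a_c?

2.46 m/s^2

For a monomial a_c ∝ v^2, r^-1, fractional errors add in quadrature:
  (2·δv/v)² = (2×0.0680)² = 0.0185;  (-1·δr/r)² = (-1×0.0270)² = 0.000729
δa_c/a_c = √(0.0192) = 0.139
a_c = 17.72 m/s^2, so δa_c = 0.139 × 17.72 = 2.46 m/s^2.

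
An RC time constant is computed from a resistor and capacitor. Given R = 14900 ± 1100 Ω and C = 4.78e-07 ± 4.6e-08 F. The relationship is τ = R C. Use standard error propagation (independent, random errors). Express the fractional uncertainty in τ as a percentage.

For a monomial τ ∝ R, C, fractional errors add in quadrature:
  (1·δR/R)² = (1×0.0738)² = 0.00545;  (1·δC/C)² = (1×0.0962)² = 0.00926
δτ/τ = √(0.0147) = 0.121

12.1%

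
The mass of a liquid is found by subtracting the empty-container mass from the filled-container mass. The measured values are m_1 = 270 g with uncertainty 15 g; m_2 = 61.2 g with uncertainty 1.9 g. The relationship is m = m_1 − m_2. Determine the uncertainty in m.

15.1 g

Each term contributes (cᵢ δxᵢ)² to (δm)²:
  (δm_1)² = 225;  (δm_2)² = 3.61
δm = √(229) = 15.1 g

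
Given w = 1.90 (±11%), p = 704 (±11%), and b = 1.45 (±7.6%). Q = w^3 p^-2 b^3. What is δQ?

1.93e-05

Products/powers → add relative errors in quadrature, weighted by exponent:
  (3·δw/w)² = (3×0.110)² = 0.109;  (-2·δp/p)² = (-2×0.110)² = 0.0484;  (3·δb/b)² = (3×0.0760)² = 0.0520
δQ/Q = √(0.209) = 0.457
Q = 4.22e-05, so δQ = 0.457 × 4.22e-05 = 1.93e-05.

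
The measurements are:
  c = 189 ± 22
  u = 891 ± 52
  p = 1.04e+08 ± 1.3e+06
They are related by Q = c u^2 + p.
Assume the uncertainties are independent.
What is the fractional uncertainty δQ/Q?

0.0975

Let w = c·u^2 = 1.5e+08. δw/w = √((1·δc/c)² + (2·δu/u)²) = √(0.0135 + 0.0136) = 0.165, so δw = 2.47e+07.
Q = w + p: δQ = √(δw² + δp²) = √(6.12e+14 + 1.69e+12) = 2.48e+07
Q = 2.54e+08, so δQ/Q = 2.48e+07/2.54e+08 = 0.0975.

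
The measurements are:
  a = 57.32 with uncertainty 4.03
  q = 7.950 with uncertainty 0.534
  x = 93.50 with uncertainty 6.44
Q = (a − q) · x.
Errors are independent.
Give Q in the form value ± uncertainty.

Let u = a − q = 49.37. δu = √(δa² + δq²) = √(16.2 + 0.285) = 4.07, so δu/u = 0.0823.
Q is then a monomial in u, x:
δQ/Q = √((δu/u)² + (1·δx/x)²) = √(0.00678 + 0.00474) = 0.107
Q = 4616, so δQ = 0.107 × 4616 = 496.

4616 ± 496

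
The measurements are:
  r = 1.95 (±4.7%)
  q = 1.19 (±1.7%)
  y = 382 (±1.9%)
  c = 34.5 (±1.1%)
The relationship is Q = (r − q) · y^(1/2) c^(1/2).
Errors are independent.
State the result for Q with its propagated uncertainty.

87.2 ± 10.8

Let u = r − q = 0.760. δu = √(δr² + δq²) = √(0.00840 + 0.000409) = 0.0939, so δu/u = 0.123.
Q is then a monomial in u, y, c:
δQ/Q = √((δu/u)² + (½·δy/y)² + (½·δc/c)²) = √(0.0153 + 9.02e-05 + 3.03e-05) = 0.124
Q = 87.2, so δQ = 0.124 × 87.2 = 10.8.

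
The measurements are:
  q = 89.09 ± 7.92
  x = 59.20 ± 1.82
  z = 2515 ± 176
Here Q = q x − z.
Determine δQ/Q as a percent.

Let p = q·x = 5274. δp/p = √((1·δq/q)² + (1·δx/x)²) = √(0.00790 + 0.000945) = 0.0941, so δp = 496.
Q = p − z: δQ = √(δp² + δz²) = √(2.46e+05 + 31000) = 526
Q = 2759, so δQ/Q = 526/2759 = 0.191.

19.1%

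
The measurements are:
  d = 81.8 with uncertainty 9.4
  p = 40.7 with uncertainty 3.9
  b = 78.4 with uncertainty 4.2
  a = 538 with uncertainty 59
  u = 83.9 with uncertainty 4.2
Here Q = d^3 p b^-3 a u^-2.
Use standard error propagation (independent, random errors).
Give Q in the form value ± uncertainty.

3.53 ± 1.48

Each factor contributes (exponent × relative error)² to (δQ/Q)²:
  (3·δd/d)² = (3×0.115)² = 0.119;  (1·δp/p)² = (1×0.0958)² = 0.00918;  (-3·δb/b)² = (-3×0.0536)² = 0.0258;  (1·δa/a)² = (1×0.110)² = 0.0120;  (-2·δu/u)² = (-2×0.0501)² = 0.0100
δQ/Q = √(0.176) = 0.419
Q = 3.53, so δQ = 0.419 × 3.53 = 1.48.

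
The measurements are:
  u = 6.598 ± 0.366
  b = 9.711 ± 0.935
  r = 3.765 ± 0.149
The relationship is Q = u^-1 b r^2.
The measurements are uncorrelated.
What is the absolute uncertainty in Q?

2.85

Since Q is a product/quotient, work with relative uncertainties:
  (-1·δu/u)² = (-1×0.0555)² = 0.00308;  (1·δb/b)² = (1×0.0963)² = 0.00927;  (2·δr/r)² = (2×0.0396)² = 0.00626
δQ/Q = √(0.0186) = 0.136
Q = 20.86, so δQ = 0.136 × 20.86 = 2.85.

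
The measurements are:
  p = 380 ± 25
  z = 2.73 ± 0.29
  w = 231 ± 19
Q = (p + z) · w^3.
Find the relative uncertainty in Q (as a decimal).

0.255

Let u = p + z = 383. δu = √(δp² + δz²) = √(625 + 0.0841) = 25.0, so δu/u = 0.0653.
Q is then a monomial in u, w:
δQ/Q = √((δu/u)² + (3·δw/w)²) = √(0.00427 + 0.0609) = 0.255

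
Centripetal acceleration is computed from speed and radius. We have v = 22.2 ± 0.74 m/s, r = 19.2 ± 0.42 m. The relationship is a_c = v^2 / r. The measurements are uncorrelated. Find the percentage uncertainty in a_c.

a_c is a product of powers, so relative uncertainties combine in quadrature:
  (2·δv/v)² = (2×0.0333)² = 0.00444;  (-1·δr/r)² = (-1×0.0219)² = 0.000479
δa_c/a_c = √(0.00492) = 0.0702

7.02%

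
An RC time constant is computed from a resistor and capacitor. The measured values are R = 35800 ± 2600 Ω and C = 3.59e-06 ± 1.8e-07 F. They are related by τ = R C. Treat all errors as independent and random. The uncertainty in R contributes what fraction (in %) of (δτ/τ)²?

(δτ/τ)² = (1·δR/R)² + (1·δC/C)²
  R term: (1×0.0726)² = 0.00527
  C term: (1×0.0501)² = 0.00251
Total = 0.00779. Share from R = 0.00527/0.00779 = 0.677.

67.7%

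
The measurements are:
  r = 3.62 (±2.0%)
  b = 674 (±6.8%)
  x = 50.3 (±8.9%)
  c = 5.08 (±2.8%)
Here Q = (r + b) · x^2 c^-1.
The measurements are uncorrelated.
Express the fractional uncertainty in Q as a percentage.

Let u = r + b = 678. δu = √(δr² + δb²) = √(0.00524 + 2100) = 45.8, so δu/u = 0.0676.
Q is then a monomial in u, x, c:
δQ/Q = √((δu/u)² + (2·δx/x)² + (-1·δc/c)²) = √(0.00457 + 0.0317 + 0.000784) = 0.192

19.2%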